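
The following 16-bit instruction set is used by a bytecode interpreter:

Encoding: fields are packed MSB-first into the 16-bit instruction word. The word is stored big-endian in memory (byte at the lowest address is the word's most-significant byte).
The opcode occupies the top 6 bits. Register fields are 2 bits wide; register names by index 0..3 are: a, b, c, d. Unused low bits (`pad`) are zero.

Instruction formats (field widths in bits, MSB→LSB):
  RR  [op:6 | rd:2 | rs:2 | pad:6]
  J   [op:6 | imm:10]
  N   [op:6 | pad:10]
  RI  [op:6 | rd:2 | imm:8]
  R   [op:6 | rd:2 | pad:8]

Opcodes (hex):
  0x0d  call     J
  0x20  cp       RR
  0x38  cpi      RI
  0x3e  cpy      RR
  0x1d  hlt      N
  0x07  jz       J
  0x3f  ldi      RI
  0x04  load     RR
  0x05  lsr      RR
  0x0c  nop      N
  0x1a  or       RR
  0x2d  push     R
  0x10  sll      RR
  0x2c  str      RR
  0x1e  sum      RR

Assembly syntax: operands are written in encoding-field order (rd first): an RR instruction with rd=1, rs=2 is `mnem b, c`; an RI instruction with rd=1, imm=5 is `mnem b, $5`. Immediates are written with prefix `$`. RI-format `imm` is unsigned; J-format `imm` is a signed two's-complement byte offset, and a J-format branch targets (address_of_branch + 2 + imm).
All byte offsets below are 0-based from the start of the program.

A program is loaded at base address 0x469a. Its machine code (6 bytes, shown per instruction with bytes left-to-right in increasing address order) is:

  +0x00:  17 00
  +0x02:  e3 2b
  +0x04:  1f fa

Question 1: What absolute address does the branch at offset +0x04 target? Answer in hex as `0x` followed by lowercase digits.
off 0x04: read 1f fa as big → 0x1ffa
  opcode bits[15:10]=0x7: jz/J
  [9:0] imm=1018 (s10→-6) = $-6
  target = base 0x469a + off 0x04 + 2 + imm -6 = 0x469a

0x469a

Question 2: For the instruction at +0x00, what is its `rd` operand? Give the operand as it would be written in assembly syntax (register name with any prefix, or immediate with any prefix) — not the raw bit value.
@+00  big-endian(17 00) = 0x1700
  opcode bits[15:10]=0x5: lsr/RR
  rd: (w>>8)&0x3=0x3 → d
  rs: (w>>6)&0x3=0x0 → a

d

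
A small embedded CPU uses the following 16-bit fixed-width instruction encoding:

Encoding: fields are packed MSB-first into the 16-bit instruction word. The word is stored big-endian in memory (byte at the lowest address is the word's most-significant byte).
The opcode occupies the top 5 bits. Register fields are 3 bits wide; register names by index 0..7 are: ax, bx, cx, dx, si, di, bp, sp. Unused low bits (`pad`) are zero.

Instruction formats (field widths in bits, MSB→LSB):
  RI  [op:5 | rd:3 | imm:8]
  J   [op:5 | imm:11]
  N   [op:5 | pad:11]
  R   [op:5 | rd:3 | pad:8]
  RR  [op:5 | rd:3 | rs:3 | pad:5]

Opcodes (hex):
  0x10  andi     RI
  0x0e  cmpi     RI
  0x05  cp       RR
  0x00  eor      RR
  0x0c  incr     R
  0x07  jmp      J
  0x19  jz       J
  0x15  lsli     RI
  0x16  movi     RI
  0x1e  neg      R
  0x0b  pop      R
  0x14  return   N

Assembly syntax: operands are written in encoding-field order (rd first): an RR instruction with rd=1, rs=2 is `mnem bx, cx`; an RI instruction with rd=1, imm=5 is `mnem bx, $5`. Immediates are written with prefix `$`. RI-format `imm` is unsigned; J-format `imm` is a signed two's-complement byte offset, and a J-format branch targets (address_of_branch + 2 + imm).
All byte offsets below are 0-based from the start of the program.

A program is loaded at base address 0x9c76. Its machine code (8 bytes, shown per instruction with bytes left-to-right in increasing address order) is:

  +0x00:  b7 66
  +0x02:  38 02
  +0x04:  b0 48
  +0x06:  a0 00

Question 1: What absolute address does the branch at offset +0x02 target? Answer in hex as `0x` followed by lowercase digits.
@+02  big-endian(38 02) = 0x3802
  top 5b → 0x7 → jmp [J]
  [10:0] imm=2 = $2
  target = base 0x9c76 + off 0x02 + 2 + imm 2 = 0x9c7c

0x9c7c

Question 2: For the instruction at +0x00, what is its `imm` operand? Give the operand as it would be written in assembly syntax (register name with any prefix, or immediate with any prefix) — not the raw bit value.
@+00  big-endian(b7 66) = 0xb766
  op=0xb766>>11=0x16 ⇒ movi (RI)
  [10:8] rd=7 = sp
  [7:0] imm=102 = $102

$102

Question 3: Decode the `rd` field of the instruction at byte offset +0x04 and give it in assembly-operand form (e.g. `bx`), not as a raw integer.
ax

@+04  big-endian(b0 48) = 0xb048
  opcode bits[15:11]=0x16: movi/RI
  rd: (w>>8)&0x7=0x0 → ax
  imm: (w>>0)&0xff=0x48 → $72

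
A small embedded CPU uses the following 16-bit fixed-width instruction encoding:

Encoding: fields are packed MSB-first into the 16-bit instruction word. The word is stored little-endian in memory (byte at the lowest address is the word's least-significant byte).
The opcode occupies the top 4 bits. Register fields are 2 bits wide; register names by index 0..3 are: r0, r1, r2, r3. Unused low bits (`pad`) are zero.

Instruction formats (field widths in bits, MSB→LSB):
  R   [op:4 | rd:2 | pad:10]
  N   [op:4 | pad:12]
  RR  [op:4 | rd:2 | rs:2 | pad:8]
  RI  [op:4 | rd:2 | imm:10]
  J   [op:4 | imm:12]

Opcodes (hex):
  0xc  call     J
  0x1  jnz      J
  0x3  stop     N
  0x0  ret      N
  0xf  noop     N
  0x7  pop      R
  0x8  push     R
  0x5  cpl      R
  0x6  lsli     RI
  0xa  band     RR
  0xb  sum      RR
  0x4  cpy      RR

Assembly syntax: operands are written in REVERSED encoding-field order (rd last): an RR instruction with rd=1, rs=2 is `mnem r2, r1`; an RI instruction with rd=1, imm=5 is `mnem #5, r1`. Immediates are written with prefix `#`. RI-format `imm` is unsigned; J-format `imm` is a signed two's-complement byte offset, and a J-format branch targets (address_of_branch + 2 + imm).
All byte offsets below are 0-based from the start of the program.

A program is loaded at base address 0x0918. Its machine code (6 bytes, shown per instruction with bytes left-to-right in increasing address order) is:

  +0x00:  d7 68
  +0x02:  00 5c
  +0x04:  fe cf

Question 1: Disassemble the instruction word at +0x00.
[00] d7 68 → 0x68d7
  opcode bits[15:12]=0x6: lsli/RI
  rd: (w>>10)&0x3=0x2 → r2
  imm: (w>>0)&0x3ff=0xd7 → #215

lsli #215, r2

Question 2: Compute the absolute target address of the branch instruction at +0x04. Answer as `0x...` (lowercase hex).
+0x04: fe cf ⇒ word 0xcffe (little)
  top 4b → 0xc → call [J]
  imm: (w>>0)&0xfff=0xffe (s12→-2) → #-2
  target = base 0x0918 + off 0x04 + 2 + imm -2 = 0x091c

0x091c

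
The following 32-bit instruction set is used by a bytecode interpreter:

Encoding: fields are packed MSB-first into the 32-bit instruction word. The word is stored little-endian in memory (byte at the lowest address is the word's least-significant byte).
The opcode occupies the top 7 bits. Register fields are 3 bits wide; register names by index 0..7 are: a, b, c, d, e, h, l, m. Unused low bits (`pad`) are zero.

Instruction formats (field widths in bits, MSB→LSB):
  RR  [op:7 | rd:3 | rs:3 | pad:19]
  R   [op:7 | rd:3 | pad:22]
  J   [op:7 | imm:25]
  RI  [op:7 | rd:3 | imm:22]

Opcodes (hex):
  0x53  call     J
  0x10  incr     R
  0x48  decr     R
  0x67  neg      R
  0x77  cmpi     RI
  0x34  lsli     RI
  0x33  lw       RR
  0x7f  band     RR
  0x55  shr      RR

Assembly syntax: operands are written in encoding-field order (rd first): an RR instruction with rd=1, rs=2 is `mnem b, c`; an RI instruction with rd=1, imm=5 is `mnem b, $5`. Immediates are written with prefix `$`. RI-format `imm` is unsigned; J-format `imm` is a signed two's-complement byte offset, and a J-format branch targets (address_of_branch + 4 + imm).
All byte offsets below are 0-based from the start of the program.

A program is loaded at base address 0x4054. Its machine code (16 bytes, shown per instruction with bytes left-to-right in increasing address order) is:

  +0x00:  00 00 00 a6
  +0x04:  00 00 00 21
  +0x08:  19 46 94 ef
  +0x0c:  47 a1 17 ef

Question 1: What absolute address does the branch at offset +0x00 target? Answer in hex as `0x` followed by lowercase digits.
[00] 00 00 00 a6 → 0xa6000000
  op=0xa6000000>>25=0x53 ⇒ call (J)
  imm@[24:0]=0x0 ⇒ $0
  target = base 0x4054 + off 0x00 + 4 + imm 0 = 0x4058

0x4058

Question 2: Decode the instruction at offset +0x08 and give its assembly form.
cmpi l, $1328665

@+08  little-endian(19 46 94 ef) = 0xef944619
  op=0xef944619>>25=0x77 ⇒ cmpi (RI)
  [24:22] rd=6 = l
  [21:0] imm=1328665 = $1328665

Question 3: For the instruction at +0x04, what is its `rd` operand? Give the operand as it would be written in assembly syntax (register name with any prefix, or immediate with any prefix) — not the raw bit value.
@+04  little-endian(00 00 00 21) = 0x21000000
  op=0x21000000>>25=0x10 ⇒ incr (R)
  [24:22] rd=4 = e

e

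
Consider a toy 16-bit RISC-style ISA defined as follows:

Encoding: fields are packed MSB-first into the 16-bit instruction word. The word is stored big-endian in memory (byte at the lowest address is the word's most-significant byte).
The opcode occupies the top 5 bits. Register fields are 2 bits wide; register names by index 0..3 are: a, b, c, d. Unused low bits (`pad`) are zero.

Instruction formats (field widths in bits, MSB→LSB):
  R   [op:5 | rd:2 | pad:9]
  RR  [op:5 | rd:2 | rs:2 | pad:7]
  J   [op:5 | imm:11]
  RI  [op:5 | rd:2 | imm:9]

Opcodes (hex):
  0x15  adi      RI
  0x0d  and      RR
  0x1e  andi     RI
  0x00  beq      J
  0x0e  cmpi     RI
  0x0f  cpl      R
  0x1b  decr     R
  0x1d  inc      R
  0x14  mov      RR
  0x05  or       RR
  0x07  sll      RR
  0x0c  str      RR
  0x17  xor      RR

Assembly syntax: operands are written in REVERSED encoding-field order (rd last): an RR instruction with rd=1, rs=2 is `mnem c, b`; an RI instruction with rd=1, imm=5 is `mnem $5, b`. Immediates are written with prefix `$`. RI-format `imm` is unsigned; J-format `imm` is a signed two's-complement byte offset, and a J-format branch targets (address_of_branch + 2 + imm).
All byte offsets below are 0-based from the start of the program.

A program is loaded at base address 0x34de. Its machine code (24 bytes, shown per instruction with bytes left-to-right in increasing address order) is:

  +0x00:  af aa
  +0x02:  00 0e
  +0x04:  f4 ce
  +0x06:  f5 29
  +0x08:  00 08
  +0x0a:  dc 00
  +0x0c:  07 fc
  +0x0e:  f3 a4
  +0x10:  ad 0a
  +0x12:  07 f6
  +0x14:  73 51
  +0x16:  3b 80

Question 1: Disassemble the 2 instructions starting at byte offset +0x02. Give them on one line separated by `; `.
beq $14; andi $206, c

[02] 00 0e → 0x000e
  op=0x000e>>11=0x0 ⇒ beq (J)
  [10:0] imm=14 = $14
[04] f4 ce → 0xf4ce
  op=0xf4ce>>11=0x1e ⇒ andi (RI)
  [10:9] rd=2 = c
  [8:0] imm=206 = $206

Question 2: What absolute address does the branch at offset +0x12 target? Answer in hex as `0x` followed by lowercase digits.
@+12  big-endian(07 f6) = 0x07f6
  opcode bits[15:11]=0x0: beq/J
  imm@[10:0]=0x7f6 (s11→-10) ⇒ $-10
  target = base 0x34de + off 0x12 + 2 + imm -10 = 0x34e8

0x34e8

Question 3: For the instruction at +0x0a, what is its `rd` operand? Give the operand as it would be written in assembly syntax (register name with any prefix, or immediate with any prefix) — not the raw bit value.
[0a] dc 00 → 0xdc00
  opcode bits[15:11]=0x1b: decr/R
  rd: (w>>9)&0x3=0x2 → c

c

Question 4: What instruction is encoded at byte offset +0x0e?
off 0x0e: read f3 a4 as big → 0xf3a4
  op=0xf3a4>>11=0x1e ⇒ andi (RI)
  [10:9] rd=1 = b
  [8:0] imm=420 = $420

andi $420, b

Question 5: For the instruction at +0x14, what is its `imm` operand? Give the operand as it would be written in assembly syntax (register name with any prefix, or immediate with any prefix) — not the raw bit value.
off 0x14: read 73 51 as big → 0x7351
  top 5b → 0xe → cmpi [RI]
  rd: (w>>9)&0x3=0x1 → b
  imm: (w>>0)&0x1ff=0x151 → $337

$337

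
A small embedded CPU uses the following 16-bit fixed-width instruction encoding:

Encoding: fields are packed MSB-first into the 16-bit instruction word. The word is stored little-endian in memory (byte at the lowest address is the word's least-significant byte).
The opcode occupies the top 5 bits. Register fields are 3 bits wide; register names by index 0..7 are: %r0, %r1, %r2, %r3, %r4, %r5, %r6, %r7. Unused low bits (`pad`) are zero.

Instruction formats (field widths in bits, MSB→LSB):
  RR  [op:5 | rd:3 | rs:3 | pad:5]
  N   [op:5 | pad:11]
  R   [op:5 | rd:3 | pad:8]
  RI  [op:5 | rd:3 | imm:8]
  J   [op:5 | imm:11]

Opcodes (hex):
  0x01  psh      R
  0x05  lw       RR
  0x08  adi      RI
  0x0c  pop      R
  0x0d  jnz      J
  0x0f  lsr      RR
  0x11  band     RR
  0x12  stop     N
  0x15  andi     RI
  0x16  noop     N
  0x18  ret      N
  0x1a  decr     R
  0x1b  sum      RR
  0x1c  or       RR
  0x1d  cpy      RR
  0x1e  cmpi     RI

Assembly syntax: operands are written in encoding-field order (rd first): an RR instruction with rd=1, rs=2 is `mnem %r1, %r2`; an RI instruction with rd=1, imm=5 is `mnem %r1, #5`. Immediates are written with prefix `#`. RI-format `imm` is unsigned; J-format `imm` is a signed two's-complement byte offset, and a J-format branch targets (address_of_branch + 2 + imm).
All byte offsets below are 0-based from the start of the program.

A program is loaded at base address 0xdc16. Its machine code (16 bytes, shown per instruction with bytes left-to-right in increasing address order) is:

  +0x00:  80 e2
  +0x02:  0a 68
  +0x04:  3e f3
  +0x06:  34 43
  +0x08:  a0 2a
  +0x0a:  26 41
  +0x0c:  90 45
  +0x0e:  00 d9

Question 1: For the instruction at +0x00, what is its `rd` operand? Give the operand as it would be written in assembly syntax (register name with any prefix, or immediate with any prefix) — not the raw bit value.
+0x00: 80 e2 ⇒ word 0xe280 (little)
  top 5b → 0x1c → or [RR]
  rd@[10:8]=0x2 ⇒ %r2
  rs@[7:5]=0x4 ⇒ %r4

%r2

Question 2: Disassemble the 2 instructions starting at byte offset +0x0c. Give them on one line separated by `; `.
adi %r5, #144; sum %r1, %r0

+0x0c: 90 45 ⇒ word 0x4590 (little)
  op=0x4590>>11=0x8 ⇒ adi (RI)
  [10:8] rd=5 = %r5
  [7:0] imm=144 = #144
+0x0e: 00 d9 ⇒ word 0xd900 (little)
  op=0xd900>>11=0x1b ⇒ sum (RR)
  [10:8] rd=1 = %r1
  [7:5] rs=0 = %r0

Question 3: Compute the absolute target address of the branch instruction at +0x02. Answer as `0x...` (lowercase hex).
[02] 0a 68 → 0x680a
  opcode bits[15:11]=0xd: jnz/J
  [10:0] imm=10 = #10
  target = base 0xdc16 + off 0x02 + 2 + imm 10 = 0xdc24

0xdc24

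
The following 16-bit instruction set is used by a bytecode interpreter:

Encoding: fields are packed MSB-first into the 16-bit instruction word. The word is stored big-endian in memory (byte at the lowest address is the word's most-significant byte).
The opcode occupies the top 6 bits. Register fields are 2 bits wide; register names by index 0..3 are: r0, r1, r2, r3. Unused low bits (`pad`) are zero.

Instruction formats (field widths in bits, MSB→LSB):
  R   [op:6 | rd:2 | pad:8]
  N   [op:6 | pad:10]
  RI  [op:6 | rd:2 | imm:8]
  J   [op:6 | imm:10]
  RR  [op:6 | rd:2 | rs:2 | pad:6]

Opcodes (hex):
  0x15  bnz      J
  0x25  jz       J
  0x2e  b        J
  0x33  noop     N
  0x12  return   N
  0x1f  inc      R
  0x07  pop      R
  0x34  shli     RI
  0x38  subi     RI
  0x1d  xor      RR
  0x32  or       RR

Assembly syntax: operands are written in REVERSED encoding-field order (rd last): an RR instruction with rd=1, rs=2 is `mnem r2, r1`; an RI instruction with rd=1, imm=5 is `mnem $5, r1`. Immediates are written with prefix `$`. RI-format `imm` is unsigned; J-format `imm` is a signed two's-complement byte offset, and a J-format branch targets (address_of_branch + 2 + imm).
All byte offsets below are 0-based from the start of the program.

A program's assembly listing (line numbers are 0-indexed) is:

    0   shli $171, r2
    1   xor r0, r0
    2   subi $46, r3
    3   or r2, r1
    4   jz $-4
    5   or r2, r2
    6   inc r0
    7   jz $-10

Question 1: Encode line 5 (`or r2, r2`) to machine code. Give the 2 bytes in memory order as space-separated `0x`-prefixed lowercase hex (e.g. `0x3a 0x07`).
line 5 (or): pack op=0x32:6|rd=2:2|rs=2:2|pad=0:6 = 0xca80; big→ ca 80

0xca 0x80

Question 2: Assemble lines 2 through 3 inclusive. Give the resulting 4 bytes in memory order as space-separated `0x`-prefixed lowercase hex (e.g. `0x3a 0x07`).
2. subi fields op=0x38:6|rd=3:2|imm=46:8 → word e32eh → e3 2e
3. or fields op=0x32:6|rd=1:2|rs=2:2|pad=0:6 → word c980h → c9 80

0xe3 0x2e 0xc9 0x80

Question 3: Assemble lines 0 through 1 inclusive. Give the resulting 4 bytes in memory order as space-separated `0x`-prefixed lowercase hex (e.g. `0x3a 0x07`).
line 0 (shli): pack op=0x34:6|rd=2:2|imm=171:8 = 0xd2ab; big→ d2 ab
line 1 (xor): pack op=0x1d:6|rd=0:2|rs=0:2|pad=0:6 = 0x7400; big→ 74 00

0xd2 0xab 0x74 0x00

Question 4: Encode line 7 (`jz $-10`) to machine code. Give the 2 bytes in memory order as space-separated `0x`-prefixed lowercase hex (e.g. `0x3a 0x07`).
line 7 (jz): pack op=0x25:6|imm=-10:10 = 0x97f6; big→ 97 f6

0x97 0xf6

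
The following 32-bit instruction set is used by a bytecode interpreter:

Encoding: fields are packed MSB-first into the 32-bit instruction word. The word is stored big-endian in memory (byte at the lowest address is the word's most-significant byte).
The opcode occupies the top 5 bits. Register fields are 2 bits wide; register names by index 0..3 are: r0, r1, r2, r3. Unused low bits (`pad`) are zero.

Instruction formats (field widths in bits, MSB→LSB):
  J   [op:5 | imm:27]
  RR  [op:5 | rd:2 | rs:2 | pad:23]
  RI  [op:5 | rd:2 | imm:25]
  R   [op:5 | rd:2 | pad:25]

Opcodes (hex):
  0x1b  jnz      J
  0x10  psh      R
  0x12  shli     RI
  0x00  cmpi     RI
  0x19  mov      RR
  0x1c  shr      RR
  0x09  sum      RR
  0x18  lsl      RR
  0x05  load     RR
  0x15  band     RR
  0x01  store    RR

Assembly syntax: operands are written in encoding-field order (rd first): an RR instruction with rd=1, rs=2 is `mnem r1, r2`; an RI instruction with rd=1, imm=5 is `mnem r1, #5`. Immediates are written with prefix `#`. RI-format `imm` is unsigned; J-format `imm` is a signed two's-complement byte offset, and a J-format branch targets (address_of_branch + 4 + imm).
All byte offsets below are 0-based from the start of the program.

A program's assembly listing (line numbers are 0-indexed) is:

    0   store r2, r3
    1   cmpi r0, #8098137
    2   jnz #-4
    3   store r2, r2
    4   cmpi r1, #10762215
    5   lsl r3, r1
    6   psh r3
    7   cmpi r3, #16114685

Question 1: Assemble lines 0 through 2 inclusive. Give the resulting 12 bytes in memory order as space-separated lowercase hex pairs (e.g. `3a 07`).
0d 80 00 00 00 7b 91 59 df ff ff fc

L0: store op=0x1:5|rd=2:2|rs=3:2|pad=0:23 ⇒ 0x0d800000 ⇒ big 0d 80 00 00
L1: cmpi op=0x0:5|rd=0:2|imm=8098137:25 ⇒ 0x007b9159 ⇒ big 00 7b 91 59
L2: jnz op=0x1b:5|imm=-4:27 ⇒ 0xdffffffc ⇒ big df ff ff fc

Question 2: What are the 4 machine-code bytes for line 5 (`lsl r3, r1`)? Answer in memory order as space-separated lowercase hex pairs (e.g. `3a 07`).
5. lsl fields op=0x18:5|rd=3:2|rs=1:2|pad=0:23 → word c6800000h → c6 80 00 00

c6 80 00 00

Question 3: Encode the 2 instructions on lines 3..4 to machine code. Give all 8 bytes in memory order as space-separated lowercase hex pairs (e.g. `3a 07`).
line 3 (store): pack op=0x1:5|rd=2:2|rs=2:2|pad=0:23 = 0x0d000000; big→ 0d 00 00 00
line 4 (cmpi): pack op=0x0:5|rd=1:2|imm=10762215:25 = 0x02a437e7; big→ 02 a4 37 e7

0d 00 00 00 02 a4 37 e7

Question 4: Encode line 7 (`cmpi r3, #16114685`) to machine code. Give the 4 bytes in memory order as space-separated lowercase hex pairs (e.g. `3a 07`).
7. cmpi fields op=0x0:5|rd=3:2|imm=16114685:25 → word 06f5e3fdh → 06 f5 e3 fd

06 f5 e3 fd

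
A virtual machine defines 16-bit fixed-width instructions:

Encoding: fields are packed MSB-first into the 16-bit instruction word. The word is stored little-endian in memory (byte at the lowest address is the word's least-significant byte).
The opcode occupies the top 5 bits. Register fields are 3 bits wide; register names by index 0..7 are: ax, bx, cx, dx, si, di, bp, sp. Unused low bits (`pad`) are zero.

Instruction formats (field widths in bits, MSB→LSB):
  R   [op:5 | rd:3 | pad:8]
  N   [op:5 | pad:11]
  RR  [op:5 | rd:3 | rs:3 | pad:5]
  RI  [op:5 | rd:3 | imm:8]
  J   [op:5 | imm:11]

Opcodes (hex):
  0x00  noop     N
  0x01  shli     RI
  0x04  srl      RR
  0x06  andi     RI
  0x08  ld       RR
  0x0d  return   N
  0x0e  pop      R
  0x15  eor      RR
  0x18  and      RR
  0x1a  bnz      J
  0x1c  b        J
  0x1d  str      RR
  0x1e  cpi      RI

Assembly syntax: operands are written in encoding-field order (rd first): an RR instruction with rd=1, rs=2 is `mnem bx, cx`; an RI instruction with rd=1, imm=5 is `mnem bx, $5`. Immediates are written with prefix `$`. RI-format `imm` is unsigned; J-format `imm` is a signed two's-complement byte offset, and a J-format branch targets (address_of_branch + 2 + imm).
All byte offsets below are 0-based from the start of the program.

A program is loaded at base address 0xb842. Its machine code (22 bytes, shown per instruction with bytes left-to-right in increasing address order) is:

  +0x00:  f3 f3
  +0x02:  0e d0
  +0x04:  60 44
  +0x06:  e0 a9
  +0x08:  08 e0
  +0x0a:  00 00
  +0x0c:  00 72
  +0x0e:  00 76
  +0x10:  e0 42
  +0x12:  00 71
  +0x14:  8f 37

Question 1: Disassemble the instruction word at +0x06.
@+06  little-endian(e0 a9) = 0xa9e0
  top 5b → 0x15 → eor [RR]
  [10:8] rd=1 = bx
  [7:5] rs=7 = sp

eor bx, sp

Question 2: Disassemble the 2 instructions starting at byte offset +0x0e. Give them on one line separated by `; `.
pop bp; ld cx, sp

@+0e  little-endian(00 76) = 0x7600
  op=0x7600>>11=0xe ⇒ pop (R)
  rd@[10:8]=0x6 ⇒ bp
@+10  little-endian(e0 42) = 0x42e0
  op=0x42e0>>11=0x8 ⇒ ld (RR)
  rd@[10:8]=0x2 ⇒ cx
  rs@[7:5]=0x7 ⇒ sp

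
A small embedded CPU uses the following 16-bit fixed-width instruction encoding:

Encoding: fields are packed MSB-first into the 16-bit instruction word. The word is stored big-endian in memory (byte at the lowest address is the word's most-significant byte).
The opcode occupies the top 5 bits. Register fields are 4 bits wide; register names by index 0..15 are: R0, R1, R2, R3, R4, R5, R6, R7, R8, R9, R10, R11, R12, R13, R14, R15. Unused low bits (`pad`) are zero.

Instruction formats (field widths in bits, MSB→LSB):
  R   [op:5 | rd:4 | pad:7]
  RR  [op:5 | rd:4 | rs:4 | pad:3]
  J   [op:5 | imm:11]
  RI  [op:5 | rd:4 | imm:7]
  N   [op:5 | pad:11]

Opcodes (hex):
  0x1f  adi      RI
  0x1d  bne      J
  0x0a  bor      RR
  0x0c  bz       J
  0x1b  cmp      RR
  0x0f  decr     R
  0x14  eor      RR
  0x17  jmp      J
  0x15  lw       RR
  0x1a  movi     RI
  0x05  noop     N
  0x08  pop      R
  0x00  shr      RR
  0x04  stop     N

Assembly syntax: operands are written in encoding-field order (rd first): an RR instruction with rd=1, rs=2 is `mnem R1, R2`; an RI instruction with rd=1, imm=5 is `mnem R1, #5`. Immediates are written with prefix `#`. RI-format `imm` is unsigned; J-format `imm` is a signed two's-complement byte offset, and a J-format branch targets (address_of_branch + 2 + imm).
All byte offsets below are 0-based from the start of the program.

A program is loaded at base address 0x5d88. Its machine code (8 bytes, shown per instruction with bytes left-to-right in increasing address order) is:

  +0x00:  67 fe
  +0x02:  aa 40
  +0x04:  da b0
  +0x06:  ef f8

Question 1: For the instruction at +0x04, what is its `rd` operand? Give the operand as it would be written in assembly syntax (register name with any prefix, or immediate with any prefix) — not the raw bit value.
+0x04: da b0 ⇒ word 0xdab0 (big)
  top 5b → 0x1b → cmp [RR]
  rd: (w>>7)&0xf=0x5 → R5
  rs: (w>>3)&0xf=0x6 → R6

R5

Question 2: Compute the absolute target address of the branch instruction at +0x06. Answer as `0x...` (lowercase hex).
0x5d88

+0x06: ef f8 ⇒ word 0xeff8 (big)
  opcode bits[15:11]=0x1d: bne/J
  imm@[10:0]=0x7f8 (s11→-8) ⇒ #-8
  target = base 0x5d88 + off 0x06 + 2 + imm -8 = 0x5d88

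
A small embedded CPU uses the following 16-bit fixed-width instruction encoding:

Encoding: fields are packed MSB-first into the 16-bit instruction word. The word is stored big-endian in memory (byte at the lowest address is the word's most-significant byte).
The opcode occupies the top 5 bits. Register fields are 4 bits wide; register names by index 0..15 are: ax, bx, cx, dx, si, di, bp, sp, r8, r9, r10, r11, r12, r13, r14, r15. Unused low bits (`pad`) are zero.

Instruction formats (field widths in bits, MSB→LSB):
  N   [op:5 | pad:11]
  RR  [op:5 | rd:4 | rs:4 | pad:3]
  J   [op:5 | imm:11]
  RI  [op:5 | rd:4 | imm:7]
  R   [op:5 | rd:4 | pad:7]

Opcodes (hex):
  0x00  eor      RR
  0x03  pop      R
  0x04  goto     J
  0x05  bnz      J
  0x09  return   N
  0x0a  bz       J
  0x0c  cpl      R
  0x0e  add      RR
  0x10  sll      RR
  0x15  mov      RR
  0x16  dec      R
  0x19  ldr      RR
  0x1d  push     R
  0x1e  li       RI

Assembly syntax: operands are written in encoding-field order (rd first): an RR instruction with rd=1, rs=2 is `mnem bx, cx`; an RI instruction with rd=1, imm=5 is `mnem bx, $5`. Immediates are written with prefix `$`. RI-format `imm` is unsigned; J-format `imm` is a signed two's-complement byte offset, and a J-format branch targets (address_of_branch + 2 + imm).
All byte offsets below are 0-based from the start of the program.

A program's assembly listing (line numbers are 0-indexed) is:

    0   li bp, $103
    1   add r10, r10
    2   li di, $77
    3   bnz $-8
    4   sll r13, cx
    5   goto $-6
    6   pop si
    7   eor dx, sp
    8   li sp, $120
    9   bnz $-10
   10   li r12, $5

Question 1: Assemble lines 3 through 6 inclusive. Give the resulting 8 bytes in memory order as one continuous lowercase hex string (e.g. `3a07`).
2ff8869027fa1a00

3. bnz fields op=0x5:5|imm=-8:11 → word 2ff8h → 2f f8
4. sll fields op=0x10:5|rd=13:4|rs=2:4|pad=0:3 → word 8690h → 86 90
5. goto fields op=0x4:5|imm=-6:11 → word 27fah → 27 fa
6. pop fields op=0x3:5|rd=4:4|pad=0:7 → word 1a00h → 1a 00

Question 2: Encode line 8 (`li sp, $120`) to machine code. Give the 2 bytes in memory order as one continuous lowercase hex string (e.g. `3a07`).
line 8 (li): pack op=0x1e:5|rd=7:4|imm=120:7 = 0xf3f8; big→ f3 f8

f3f8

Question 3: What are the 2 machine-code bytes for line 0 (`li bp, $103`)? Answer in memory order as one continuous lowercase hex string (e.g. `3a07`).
f367

L0: li op=0x1e:5|rd=6:4|imm=103:7 ⇒ 0xf367 ⇒ big f3 67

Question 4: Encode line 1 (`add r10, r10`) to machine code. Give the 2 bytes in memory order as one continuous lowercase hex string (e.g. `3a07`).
1. add fields op=0xe:5|rd=10:4|rs=10:4|pad=0:3 → word 7550h → 75 50

7550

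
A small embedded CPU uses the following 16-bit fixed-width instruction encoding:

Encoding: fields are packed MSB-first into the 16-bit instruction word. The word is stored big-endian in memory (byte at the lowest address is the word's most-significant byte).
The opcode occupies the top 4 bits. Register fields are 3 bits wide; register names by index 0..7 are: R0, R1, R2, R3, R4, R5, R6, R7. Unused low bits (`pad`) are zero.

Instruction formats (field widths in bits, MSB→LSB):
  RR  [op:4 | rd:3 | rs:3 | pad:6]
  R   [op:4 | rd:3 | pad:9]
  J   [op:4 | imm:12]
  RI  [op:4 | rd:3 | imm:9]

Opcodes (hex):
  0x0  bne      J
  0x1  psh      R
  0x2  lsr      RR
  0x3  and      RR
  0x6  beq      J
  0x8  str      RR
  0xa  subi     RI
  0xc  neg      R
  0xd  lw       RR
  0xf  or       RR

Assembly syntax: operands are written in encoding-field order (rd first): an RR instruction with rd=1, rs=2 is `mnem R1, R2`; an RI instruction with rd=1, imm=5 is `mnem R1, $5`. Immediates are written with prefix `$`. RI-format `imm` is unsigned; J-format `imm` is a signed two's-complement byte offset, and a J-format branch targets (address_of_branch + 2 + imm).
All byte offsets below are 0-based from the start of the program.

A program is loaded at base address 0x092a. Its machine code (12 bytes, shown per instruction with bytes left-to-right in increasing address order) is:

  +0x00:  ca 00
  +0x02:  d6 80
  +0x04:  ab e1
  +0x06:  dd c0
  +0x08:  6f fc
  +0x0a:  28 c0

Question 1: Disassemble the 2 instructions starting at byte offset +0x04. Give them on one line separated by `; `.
[04] ab e1 → 0xabe1
  top 4b → 0xa → subi [RI]
  rd@[11:9]=0x5 ⇒ R5
  imm@[8:0]=0x1e1 ⇒ $481
[06] dd c0 → 0xddc0
  top 4b → 0xd → lw [RR]
  rd@[11:9]=0x6 ⇒ R6
  rs@[8:6]=0x7 ⇒ R7

subi R5, $481; lw R6, R7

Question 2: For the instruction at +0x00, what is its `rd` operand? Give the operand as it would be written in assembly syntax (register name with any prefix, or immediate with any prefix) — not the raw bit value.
R5

@+00  big-endian(ca 00) = 0xca00
  opcode bits[15:12]=0xc: neg/R
  rd: (w>>9)&0x7=0x5 → R5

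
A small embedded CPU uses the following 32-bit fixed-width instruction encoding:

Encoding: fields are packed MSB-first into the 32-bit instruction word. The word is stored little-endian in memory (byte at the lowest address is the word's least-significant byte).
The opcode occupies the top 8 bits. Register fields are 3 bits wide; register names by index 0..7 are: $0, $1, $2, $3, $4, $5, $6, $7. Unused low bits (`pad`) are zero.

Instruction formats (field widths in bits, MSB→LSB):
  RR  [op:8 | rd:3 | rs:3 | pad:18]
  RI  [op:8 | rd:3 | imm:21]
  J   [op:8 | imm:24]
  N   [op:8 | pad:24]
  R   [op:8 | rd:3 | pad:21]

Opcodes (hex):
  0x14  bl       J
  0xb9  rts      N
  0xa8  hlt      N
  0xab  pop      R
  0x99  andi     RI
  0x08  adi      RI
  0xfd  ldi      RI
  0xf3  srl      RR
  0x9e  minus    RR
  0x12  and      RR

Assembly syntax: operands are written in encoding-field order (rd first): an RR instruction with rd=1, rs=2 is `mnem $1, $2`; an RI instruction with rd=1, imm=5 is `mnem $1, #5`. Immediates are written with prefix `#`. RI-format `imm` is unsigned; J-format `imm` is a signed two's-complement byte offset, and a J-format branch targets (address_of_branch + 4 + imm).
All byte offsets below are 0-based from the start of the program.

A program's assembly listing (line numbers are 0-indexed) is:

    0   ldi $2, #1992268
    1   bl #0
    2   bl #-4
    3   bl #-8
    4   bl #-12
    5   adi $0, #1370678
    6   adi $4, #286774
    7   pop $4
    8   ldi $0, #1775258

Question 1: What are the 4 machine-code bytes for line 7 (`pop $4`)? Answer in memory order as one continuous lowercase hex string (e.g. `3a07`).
line 7 (pop): pack op=0xab:8|rd=4:3|pad=0:21 = 0xab800000; little→ 00 00 80 ab

000080ab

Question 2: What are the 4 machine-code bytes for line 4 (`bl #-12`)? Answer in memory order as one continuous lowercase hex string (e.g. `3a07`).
line 4 (bl): pack op=0x14:8|imm=-12:24 = 0x14fffff4; little→ f4 ff ff 14

f4ffff14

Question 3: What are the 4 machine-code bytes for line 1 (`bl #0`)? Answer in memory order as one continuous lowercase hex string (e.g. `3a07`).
1. bl fields op=0x14:8|imm=0:24 → word 14000000h → 00 00 00 14

00000014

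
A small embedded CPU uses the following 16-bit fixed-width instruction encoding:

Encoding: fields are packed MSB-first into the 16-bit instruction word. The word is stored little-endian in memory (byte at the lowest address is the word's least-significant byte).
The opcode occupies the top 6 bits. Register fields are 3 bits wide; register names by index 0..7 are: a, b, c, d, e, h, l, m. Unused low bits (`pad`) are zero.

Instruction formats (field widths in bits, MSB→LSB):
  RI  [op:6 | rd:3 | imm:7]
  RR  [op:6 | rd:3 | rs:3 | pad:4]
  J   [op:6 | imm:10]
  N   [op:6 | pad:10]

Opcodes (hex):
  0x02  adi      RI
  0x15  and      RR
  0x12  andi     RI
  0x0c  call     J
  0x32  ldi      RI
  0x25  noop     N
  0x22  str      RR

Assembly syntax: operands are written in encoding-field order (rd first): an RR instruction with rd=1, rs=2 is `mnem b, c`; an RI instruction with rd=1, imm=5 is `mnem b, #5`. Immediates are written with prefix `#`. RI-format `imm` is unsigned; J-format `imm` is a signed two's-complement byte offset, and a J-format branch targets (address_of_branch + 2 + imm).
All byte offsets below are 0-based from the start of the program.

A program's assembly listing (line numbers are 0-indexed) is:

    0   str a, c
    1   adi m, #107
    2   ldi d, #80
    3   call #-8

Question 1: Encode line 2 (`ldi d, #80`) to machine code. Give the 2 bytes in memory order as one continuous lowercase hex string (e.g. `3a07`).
d0c9

L2: ldi op=0x32:6|rd=3:3|imm=80:7 ⇒ 0xc9d0 ⇒ little d0 c9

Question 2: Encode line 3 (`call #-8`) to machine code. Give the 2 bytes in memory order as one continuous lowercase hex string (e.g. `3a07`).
3. call fields op=0xc:6|imm=-8:10 → word 33f8h → f8 33

f833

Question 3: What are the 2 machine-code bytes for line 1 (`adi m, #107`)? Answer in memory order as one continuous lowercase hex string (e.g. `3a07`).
line 1 (adi): pack op=0x2:6|rd=7:3|imm=107:7 = 0x0beb; little→ eb 0b

eb0b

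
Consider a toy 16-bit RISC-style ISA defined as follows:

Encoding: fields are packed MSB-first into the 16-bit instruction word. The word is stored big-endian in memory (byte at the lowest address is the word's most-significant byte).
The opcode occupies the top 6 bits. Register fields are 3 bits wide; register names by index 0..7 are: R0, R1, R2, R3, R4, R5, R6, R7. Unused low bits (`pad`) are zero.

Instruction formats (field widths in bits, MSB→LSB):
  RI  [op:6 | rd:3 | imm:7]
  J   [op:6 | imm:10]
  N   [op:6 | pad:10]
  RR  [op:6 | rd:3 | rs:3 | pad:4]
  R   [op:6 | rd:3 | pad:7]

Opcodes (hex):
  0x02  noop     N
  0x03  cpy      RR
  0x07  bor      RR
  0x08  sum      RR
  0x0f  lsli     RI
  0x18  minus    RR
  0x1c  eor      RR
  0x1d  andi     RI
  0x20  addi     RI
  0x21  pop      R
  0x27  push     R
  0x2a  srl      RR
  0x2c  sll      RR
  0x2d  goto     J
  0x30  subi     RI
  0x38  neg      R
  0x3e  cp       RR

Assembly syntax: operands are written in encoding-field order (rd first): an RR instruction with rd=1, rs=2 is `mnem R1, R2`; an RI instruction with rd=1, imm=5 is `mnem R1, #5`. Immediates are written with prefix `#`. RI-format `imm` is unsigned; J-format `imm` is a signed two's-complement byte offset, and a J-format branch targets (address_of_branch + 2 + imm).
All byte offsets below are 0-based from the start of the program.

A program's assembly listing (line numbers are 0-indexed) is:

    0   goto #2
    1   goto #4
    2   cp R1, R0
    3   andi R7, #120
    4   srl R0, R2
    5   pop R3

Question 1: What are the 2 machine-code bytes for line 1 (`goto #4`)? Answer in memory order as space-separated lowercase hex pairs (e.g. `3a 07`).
1. goto fields op=0x2d:6|imm=4:10 → word b404h → b4 04

b4 04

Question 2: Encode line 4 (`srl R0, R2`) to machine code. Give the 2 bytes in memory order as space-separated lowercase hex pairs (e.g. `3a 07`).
4. srl fields op=0x2a:6|rd=0:3|rs=2:3|pad=0:4 → word a820h → a8 20

a8 20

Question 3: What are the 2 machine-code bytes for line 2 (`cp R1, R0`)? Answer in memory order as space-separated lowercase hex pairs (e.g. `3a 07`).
f8 80

2. cp fields op=0x3e:6|rd=1:3|rs=0:3|pad=0:4 → word f880h → f8 80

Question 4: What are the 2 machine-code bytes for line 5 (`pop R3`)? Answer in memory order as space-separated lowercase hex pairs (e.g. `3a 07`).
85 80

5. pop fields op=0x21:6|rd=3:3|pad=0:7 → word 8580h → 85 80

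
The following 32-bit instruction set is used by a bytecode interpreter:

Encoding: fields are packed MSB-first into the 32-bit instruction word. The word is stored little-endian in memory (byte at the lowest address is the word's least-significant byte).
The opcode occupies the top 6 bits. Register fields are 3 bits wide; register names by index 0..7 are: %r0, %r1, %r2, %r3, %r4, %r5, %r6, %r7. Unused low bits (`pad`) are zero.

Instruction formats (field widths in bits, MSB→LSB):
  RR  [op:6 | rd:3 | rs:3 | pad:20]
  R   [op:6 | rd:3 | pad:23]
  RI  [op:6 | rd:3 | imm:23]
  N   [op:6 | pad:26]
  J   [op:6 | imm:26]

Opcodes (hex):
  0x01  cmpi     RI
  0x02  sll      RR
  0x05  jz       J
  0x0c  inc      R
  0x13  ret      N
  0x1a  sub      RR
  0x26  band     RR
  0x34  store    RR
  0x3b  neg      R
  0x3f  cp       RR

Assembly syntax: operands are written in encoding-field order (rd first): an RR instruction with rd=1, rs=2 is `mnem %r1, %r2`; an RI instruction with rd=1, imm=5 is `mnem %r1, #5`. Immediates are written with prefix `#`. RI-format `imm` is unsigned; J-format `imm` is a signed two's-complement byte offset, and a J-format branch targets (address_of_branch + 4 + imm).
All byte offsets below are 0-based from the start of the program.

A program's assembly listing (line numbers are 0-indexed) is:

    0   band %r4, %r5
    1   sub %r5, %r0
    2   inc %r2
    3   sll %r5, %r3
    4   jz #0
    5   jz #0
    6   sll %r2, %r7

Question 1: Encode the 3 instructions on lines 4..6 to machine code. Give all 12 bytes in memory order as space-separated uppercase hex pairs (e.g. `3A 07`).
00 00 00 14 00 00 00 14 00 00 70 09

L4: jz op=0x5:6|imm=0:26 ⇒ 0x14000000 ⇒ little 00 00 00 14
L5: jz op=0x5:6|imm=0:26 ⇒ 0x14000000 ⇒ little 00 00 00 14
L6: sll op=0x2:6|rd=2:3|rs=7:3|pad=0:20 ⇒ 0x09700000 ⇒ little 00 00 70 09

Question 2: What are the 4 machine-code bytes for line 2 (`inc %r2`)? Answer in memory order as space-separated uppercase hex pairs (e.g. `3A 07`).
00 00 00 31

L2: inc op=0xc:6|rd=2:3|pad=0:23 ⇒ 0x31000000 ⇒ little 00 00 00 31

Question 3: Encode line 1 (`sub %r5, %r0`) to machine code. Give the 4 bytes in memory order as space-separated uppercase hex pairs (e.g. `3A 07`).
L1: sub op=0x1a:6|rd=5:3|rs=0:3|pad=0:20 ⇒ 0x6a800000 ⇒ little 00 00 80 6a

00 00 80 6A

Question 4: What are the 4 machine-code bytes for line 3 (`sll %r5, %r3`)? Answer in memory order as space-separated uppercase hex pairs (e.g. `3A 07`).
3. sll fields op=0x2:6|rd=5:3|rs=3:3|pad=0:20 → word 0ab00000h → 00 00 b0 0a

00 00 B0 0A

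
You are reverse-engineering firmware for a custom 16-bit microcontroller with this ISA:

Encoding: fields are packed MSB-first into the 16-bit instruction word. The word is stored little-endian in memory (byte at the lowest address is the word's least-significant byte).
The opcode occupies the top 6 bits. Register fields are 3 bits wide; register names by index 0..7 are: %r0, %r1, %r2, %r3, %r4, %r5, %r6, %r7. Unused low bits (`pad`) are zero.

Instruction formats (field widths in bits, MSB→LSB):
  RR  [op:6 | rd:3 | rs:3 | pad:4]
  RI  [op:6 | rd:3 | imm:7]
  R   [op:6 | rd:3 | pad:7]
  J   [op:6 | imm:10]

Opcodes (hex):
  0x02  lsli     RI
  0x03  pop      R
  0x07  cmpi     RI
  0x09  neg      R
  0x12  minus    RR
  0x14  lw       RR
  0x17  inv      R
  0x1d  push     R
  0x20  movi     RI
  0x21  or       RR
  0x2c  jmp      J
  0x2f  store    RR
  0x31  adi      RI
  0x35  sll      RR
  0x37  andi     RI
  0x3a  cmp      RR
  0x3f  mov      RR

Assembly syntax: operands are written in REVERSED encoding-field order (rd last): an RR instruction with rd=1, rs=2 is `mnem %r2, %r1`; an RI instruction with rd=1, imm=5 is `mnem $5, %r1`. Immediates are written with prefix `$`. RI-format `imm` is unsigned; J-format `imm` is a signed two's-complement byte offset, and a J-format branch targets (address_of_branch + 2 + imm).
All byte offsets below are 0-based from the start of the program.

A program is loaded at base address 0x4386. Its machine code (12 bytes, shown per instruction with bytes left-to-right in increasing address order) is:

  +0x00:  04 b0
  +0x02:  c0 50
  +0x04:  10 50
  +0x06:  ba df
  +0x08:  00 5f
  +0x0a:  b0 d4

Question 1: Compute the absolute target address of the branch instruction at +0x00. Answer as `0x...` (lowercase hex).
0x438c

@+00  little-endian(04 b0) = 0xb004
  top 6b → 0x2c → jmp [J]
  imm: (w>>0)&0x3ff=0x4 → $4
  target = base 0x4386 + off 0x00 + 2 + imm 4 = 0x438c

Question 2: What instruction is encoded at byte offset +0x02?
lw %r4, %r1

off 0x02: read c0 50 as little → 0x50c0
  top 6b → 0x14 → lw [RR]
  [9:7] rd=1 = %r1
  [6:4] rs=4 = %r4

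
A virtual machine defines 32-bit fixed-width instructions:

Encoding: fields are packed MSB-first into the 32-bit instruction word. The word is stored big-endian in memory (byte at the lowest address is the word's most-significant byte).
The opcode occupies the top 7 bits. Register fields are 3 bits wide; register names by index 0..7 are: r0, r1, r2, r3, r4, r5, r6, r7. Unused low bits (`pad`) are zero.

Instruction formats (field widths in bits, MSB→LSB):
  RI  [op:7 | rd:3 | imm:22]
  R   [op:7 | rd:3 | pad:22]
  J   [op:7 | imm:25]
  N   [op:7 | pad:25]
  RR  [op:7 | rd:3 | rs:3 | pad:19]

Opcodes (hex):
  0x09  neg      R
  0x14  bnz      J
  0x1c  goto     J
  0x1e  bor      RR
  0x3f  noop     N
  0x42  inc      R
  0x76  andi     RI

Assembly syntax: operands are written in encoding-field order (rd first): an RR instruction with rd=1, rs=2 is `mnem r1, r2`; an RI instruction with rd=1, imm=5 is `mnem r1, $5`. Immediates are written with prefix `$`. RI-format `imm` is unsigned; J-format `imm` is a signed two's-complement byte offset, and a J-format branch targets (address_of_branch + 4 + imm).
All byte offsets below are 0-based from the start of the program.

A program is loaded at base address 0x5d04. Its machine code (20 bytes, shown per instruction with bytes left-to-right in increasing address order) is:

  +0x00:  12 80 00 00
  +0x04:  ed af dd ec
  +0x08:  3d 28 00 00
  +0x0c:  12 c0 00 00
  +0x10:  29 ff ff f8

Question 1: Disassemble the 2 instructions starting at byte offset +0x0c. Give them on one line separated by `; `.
off 0x0c: read 12 c0 00 00 as big → 0x12c00000
  top 7b → 0x9 → neg [R]
  rd@[24:22]=0x3 ⇒ r3
off 0x10: read 29 ff ff f8 as big → 0x29fffff8
  top 7b → 0x14 → bnz [J]
  imm@[24:0]=0x1fffff8 (s25→-8) ⇒ $-8

neg r3; bnz $-8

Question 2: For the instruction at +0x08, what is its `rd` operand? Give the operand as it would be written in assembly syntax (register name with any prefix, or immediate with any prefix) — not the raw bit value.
+0x08: 3d 28 00 00 ⇒ word 0x3d280000 (big)
  top 7b → 0x1e → bor [RR]
  [24:22] rd=4 = r4
  [21:19] rs=5 = r5

r4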